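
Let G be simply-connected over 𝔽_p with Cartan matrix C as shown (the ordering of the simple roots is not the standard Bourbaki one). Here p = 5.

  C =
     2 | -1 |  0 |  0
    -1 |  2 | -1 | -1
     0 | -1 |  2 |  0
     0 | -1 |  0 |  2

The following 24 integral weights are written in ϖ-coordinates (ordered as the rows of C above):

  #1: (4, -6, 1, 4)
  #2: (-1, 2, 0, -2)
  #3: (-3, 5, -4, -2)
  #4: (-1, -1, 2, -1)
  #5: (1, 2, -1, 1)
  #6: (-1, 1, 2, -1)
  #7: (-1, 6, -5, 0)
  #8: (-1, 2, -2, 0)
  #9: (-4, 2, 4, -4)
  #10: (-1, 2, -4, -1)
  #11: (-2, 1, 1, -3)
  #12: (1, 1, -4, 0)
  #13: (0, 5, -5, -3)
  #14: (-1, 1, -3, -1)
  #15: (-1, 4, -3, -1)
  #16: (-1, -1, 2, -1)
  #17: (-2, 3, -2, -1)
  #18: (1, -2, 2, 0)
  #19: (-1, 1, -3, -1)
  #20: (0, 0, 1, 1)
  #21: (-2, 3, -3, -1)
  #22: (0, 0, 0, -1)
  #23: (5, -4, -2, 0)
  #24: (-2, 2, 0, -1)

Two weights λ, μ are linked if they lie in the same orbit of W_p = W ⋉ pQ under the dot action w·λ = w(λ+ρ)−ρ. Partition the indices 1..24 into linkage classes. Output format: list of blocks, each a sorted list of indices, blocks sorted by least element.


Cartan matrix: type D_4 (|W|=192); un-permuting the 4 rows.

Ā_5 reps of the 24 weights (D_4, coords as presented):

  [1] (0, 0, 3, 0);  [2] (0, 1, 1, 1);  [3] (1, 1, 2, 0);  [4] (0, 0, 3, 0);  [5] (0, 0, 2, 0);  [6] (0, 0, 3, 0);  [7] (1, 1, 1, 0);  [8] (0, 1, 1, 1);  [9] (0, 0, 2, 0);  [10] (0, 0, 3, 0);  [11] (0, 1, 1, 1);  [12] (1, 1, 2, 0);  [13] (1, 1, 2, 0);  [14] (0, 0, 2, 0);  [15] (0, 0, 2, 0);  [16] (0, 0, 3, 0);  [17] (1, 1, 1, 0);  [18] (1, 1, 2, 0);  [19] (0, 0, 2, 0);  [20] (0, 1, 1, 1);  [21] (1, 1, 2, 0);  [22] (1, 1, 1, 0);  [23] (0, 1, 1, 1);  [24] (1, 1, 1, 0)

Partition of {1..24} into 5 W_5-dot-orbits:

[[1, 4, 6, 10, 16], [2, 8, 11, 20, 23], [3, 12, 13, 18, 21], [5, 9, 14, 15, 19], [7, 17, 22, 24]]


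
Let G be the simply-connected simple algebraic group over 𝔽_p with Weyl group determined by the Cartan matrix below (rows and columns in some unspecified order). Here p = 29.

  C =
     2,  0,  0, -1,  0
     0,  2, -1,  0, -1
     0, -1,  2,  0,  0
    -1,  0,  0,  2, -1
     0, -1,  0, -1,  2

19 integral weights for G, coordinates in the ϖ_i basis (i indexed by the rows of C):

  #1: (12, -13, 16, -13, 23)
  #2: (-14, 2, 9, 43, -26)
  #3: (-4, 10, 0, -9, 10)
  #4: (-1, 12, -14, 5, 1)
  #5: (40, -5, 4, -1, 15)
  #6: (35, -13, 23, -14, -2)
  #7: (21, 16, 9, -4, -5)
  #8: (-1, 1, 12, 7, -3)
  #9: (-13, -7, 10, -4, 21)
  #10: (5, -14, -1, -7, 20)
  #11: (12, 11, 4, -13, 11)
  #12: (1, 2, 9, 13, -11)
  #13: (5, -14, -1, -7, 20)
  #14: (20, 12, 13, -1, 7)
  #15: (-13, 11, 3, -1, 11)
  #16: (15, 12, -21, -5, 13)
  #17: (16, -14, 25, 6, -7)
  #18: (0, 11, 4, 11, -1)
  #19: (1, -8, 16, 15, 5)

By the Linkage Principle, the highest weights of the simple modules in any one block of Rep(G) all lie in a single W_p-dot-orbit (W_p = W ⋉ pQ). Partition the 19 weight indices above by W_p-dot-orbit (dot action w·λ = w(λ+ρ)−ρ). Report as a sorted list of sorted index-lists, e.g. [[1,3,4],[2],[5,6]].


Dynkin diagram of C (from the 8 off-diagonal −1 entries): A_5.

Alcove-folded reps (p=29, 19 weights, presented ϖ-order):

  1: (0, 12, 4, 12, 0) · 2: (2, 7, 3, 4, 3) · 3: (8, 11, 1, 3, 0) · 4: (0, 0, 13, 6, 2) · 5: (0, 12, 4, 12, 0) · 6: (3, 6, 5, 12, 1) · 7: (2, 7, 3, 4, 3) · 8: (0, 0, 13, 6, 2) · 9: (3, 6, 5, 12, 1) · 10: (0, 0, 13, 6, 2) · 11: (0, 12, 4, 12, 0) · 12: (2, 7, 3, 4, 3) · 13: (0, 0, 13, 6, 2) · 14: (0, 0, 13, 6, 2) · 15: (0, 12, 4, 12, 0) · 16: (2, 7, 3, 4, 3) · 17: (3, 6, 5, 12, 1) · 18: (0, 12, 4, 12, 0) · 19: (3, 6, 5, 12, 1)

5 distinct reps among the 19 weights ⇒ 5 W_29-linkage classes:

[[1, 5, 11, 15, 18], [2, 7, 12, 16], [3], [4, 8, 10, 13, 14], [6, 9, 17, 19]]


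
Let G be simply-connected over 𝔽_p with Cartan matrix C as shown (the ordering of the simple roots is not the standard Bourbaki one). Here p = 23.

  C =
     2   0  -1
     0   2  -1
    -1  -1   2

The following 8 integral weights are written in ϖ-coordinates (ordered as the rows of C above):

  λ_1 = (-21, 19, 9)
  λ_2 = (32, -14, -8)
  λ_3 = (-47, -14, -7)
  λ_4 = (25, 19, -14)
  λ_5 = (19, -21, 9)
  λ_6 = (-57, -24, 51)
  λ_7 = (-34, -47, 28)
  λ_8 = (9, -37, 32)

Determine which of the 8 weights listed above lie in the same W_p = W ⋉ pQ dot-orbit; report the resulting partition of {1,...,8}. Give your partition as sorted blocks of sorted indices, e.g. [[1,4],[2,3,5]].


A_3 Cartan matrix, 3 simple roots permuted; ρ=(1,1,1).

Folding the 8 weights λ_j+ρ into Ā_23 (reps in the given 3-coord order):

  1: (3, 3, 10) · 2: (3, 3, 10) · 3: (0, 13, 4) · 4: (3, 3, 10) · 5: (3, 3, 10) · 6: (0, 13, 4) · 7: (0, 13, 4) · 8: (3, 3, 10)

Linkage partition of the 8 weights (2 classes, p=23):

[[1, 2, 4, 5, 8], [3, 6, 7]]


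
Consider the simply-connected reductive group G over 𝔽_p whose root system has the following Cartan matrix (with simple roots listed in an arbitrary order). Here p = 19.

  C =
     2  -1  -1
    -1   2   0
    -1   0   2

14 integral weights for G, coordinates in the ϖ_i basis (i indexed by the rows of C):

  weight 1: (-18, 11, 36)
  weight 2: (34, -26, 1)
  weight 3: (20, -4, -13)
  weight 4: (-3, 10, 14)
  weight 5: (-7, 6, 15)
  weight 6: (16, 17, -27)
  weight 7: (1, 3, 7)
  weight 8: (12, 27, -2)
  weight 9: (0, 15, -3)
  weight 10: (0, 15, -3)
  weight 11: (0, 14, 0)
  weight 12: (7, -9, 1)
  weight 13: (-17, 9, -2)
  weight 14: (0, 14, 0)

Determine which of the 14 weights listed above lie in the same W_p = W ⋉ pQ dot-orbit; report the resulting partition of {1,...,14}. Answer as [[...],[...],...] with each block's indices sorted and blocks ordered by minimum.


Root system A_3: the 3×3 matrix C matches after relabeling.

Ā_19 reps of the 14 weights (A_3, coords as presented):

  1: (1, 12, 1) · 2: (6, 1, 10) · 3: (6, 1, 10) · 4: (2, 4, 8) · 5: (6, 1, 10) · 6: (2, 7, 1) · 7: (2, 4, 8) · 8: (6, 1, 10) · 9: (1, 15, 1) · 10: (1, 15, 1) · 11: (1, 15, 1) · 12: (0, 8, 2) · 13: (6, 1, 10) · 14: (1, 15, 1)

Partition of {1..14} into 6 W_19-dot-orbits:

[[1], [2, 3, 5, 8, 13], [4, 7], [6], [9, 10, 11, 14], [12]]


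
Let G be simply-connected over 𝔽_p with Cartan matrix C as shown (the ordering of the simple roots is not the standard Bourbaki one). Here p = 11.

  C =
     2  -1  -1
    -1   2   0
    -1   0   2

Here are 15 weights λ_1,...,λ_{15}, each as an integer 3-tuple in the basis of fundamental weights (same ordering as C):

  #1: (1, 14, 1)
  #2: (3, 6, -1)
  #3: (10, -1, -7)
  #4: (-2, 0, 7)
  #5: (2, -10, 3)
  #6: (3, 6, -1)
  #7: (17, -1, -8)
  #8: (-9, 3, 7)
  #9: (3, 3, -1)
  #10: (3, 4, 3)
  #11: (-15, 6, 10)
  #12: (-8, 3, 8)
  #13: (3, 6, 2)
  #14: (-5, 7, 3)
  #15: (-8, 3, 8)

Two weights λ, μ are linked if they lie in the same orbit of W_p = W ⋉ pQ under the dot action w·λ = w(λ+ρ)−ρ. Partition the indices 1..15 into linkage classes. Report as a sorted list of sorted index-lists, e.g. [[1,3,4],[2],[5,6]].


Root system A_3: the 3×3 matrix C matches after relabeling.

λ_j+ρ reflected into Ā_11 (⟨·,θ^∨⟩≤11); 3-tuples as given:

  [1] (4, 3, 2)
  [2] (4, 7, 0)
  [3] (5, 0, 6)
  [4] (1, 0, 7)
  [5] (4, 3, 2)
  [6] (4, 7, 0)
  [7] (4, 7, 0)
  [8] (4, 4, 0)
  [9] (4, 4, 0)
  [10] (4, 3, 2)
  [11] (4, 4, 0)
  [12] (4, 3, 2)
  [13] (4, 4, 0)
  [14] (4, 4, 0)
  [15] (4, 3, 2)

These 15 weights hit 5 W_11-dot-orbits; sizes (5, 3, 1, 1, 5):

[[1, 5, 10, 12, 15], [2, 6, 7], [3], [4], [8, 9, 11, 13, 14]]


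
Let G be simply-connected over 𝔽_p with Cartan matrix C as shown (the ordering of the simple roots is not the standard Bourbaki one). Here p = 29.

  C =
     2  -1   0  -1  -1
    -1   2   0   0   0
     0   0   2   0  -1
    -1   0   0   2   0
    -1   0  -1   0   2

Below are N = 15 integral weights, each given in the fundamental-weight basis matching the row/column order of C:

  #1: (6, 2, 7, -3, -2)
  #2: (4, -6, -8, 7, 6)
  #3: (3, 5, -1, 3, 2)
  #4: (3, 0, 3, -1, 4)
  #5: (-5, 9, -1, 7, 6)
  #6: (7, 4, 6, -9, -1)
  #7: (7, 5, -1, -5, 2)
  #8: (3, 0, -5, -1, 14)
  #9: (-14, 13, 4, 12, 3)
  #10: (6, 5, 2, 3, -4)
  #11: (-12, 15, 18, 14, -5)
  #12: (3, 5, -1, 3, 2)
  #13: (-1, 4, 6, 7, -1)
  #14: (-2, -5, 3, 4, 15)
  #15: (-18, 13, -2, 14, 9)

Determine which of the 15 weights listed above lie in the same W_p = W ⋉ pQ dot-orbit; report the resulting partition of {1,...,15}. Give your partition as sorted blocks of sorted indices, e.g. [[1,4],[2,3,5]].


D_5 Cartan matrix, 5 simple roots permuted; ρ=(1,1,1,1,1).

Ā_29 reps of the 15 weights (D_5, coords as presented):

    λ_1 → (4, 3, 7, 2, 1)
    λ_2 → (0, 5, 7, 8, 0)
    λ_3 → (4, 6, 0, 4, 3)
    λ_4 → (4, 1, 4, 0, 5)
    λ_5 → (4, 6, 0, 4, 3)
    λ_6 → (0, 5, 7, 8, 0)
    λ_7 → (4, 6, 0, 4, 3)
    λ_8 → (4, 1, 4, 0, 5)
    λ_9 → (4, 1, 4, 0, 5)
    λ_10 → (4, 6, 0, 4, 3)
    λ_11 → (4, 1, 4, 0, 5)
    λ_12 → (4, 6, 0, 4, 3)
    λ_13 → (0, 5, 7, 8, 0)
    λ_14 → (4, 1, 4, 0, 5)
    λ_15 → (4, 3, 7, 2, 1)

The 15 indices split into 4 linkage classes (same alcove rep ⇔ same W_29-dot-orbit):

[[1, 15], [2, 6, 13], [3, 5, 7, 10, 12], [4, 8, 9, 11, 14]]


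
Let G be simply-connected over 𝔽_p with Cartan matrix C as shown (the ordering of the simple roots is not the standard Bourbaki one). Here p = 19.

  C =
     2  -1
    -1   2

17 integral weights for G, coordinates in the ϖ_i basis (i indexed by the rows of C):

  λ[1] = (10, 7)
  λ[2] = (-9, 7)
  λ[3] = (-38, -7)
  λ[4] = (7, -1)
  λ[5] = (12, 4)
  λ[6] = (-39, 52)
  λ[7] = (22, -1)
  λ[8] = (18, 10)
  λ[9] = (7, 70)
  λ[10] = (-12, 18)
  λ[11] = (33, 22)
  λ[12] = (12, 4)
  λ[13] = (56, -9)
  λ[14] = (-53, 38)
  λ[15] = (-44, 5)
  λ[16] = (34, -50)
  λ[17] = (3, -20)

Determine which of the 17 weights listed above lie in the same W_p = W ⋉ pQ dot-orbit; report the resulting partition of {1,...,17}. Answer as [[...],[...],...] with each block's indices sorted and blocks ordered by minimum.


Cartan matrix: type A_2 (|W|=6); un-permuting the 2 rows.

Ā_19 reps of the 17 weights (A_2, coords as presented):

  λ_1+ρ ↦ (11, 8);  λ_2+ρ ↦ (8, 0);  λ_3+ρ ↦ (13, 5);  λ_4+ρ ↦ (8, 0);  λ_5+ρ ↦ (13, 5);  λ_6+ρ ↦ (15, 4);  λ_7+ρ ↦ (15, 4);  λ_8+ρ ↦ (8, 0);  λ_9+ρ ↦ (5, 11);  λ_10+ρ ↦ (11, 8);  λ_11+ρ ↦ (15, 4);  λ_12+ρ ↦ (13, 5);  λ_13+ρ ↦ (8, 0);  λ_14+ρ ↦ (13, 5);  λ_15+ρ ↦ (13, 5);  λ_16+ρ ↦ (5, 11);  λ_17+ρ ↦ (15, 4)

Partition of {1..17} into 5 W_19-dot-orbits:

[[1, 10], [2, 4, 8, 13], [3, 5, 12, 14, 15], [6, 7, 11, 17], [9, 16]]


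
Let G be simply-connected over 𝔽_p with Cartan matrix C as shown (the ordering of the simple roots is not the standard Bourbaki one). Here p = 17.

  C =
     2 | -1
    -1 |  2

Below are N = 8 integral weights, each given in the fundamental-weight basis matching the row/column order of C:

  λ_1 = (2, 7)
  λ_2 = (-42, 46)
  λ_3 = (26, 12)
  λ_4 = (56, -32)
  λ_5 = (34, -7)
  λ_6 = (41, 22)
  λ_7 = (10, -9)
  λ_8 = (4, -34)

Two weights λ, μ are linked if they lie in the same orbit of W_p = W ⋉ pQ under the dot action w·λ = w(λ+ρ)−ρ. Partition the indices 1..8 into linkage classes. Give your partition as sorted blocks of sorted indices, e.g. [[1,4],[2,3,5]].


Cartan matrix: type A_2 (|W|=6); un-permuting the 2 rows.

Alcove-folded reps (p=17, 8 weights, presented ϖ-order):

    λ_1+ρ ↦ (3, 8)
    λ_2+ρ ↦ (6, 4)
    λ_3+ρ ↦ (6, 4)
    λ_4+ρ ↦ (3, 8)
    λ_5+ρ ↦ (1, 11)
    λ_6+ρ ↦ (3, 8)
    λ_7+ρ ↦ (3, 8)
    λ_8+ρ ↦ (1, 11)

These 8 weights hit 3 W_17-dot-orbits; sizes (4, 2, 2):

[[1, 4, 6, 7], [2, 3], [5, 8]]


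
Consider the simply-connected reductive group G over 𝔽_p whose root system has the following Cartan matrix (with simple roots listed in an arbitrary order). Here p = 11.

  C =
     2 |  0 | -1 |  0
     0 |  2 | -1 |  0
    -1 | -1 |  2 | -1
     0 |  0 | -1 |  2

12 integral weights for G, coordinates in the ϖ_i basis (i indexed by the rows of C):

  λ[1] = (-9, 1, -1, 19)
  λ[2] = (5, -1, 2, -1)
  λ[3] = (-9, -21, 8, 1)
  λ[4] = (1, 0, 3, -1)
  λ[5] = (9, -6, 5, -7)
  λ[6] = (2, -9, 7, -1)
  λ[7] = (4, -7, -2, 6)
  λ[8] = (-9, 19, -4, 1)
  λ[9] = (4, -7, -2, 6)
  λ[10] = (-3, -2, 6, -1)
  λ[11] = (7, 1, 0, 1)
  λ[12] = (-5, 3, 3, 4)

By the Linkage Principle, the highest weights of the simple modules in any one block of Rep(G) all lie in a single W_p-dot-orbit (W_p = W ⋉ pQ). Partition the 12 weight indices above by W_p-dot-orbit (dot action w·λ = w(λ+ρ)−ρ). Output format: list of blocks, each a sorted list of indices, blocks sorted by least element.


Root system D_4: the 4×4 matrix C matches after relabeling.

W_11-reps of the 12 weights in Ā_11 (same 4-coord order as C):

  λ_1 → (6, 0, 2, 0) · λ_2 → (6, 0, 2, 0) · λ_3 → (6, 0, 2, 0) · λ_4 → (2, 1, 4, 0) · λ_5 → (5, 0, 0, 1) · λ_6 → (3, 8, 0, 0) · λ_7 → (2, 1, 4, 0) · λ_8 → (6, 0, 2, 0) · λ_9 → (2, 1, 4, 0) · λ_10 → (2, 1, 4, 0) · λ_11 → (6, 0, 2, 0) · λ_12 → (2, 2, 2, 3)

Partition of {1..12} into 5 W_11-dot-orbits:

[[1, 2, 3, 8, 11], [4, 7, 9, 10], [5], [6], [12]]


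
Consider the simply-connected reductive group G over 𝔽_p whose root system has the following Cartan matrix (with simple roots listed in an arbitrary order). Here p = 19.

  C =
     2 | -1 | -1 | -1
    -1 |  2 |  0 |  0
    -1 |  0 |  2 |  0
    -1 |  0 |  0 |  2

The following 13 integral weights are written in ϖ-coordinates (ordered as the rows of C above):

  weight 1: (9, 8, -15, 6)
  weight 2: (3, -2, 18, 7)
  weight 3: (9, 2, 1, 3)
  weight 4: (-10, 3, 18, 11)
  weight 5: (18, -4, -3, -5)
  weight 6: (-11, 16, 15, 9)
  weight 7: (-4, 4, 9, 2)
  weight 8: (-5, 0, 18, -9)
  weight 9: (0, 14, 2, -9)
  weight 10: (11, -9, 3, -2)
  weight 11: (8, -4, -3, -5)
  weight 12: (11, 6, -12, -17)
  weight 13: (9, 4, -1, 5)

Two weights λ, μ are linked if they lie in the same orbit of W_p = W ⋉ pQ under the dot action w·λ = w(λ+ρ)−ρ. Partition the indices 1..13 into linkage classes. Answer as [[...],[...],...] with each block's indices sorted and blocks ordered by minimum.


D_4 Cartan matrix, 4 simple roots permuted; ρ=(1,1,1,1).

W_19-reps of the 13 weights in Ā_19 (same 4-coord order as C):

    λ_1+ρ ↦ (3, 2, 7, 0)
    λ_2+ρ ↦ (3, 8, 4, 1)
    λ_3+ρ ↦ (0, 3, 2, 4)
    λ_4+ρ ↦ (3, 2, 7, 0)
    λ_5+ρ ↦ (0, 3, 2, 4)
    λ_6+ρ ↦ (0, 3, 2, 4)
    λ_7+ρ ↦ (3, 2, 7, 0)
    λ_8+ρ ↦ (3, 8, 4, 1)
    λ_9+ρ ↦ (3, 8, 4, 1)
    λ_10+ρ ↦ (3, 8, 4, 1)
    λ_11+ρ ↦ (0, 3, 2, 4)
    λ_12+ρ ↦ (3, 8, 4, 1)
    λ_13+ρ ↦ (0, 3, 2, 4)

The 13 indices split into 3 linkage classes (same alcove rep ⇔ same W_19-dot-orbit):

[[1, 4, 7], [2, 8, 9, 10, 12], [3, 5, 6, 11, 13]]


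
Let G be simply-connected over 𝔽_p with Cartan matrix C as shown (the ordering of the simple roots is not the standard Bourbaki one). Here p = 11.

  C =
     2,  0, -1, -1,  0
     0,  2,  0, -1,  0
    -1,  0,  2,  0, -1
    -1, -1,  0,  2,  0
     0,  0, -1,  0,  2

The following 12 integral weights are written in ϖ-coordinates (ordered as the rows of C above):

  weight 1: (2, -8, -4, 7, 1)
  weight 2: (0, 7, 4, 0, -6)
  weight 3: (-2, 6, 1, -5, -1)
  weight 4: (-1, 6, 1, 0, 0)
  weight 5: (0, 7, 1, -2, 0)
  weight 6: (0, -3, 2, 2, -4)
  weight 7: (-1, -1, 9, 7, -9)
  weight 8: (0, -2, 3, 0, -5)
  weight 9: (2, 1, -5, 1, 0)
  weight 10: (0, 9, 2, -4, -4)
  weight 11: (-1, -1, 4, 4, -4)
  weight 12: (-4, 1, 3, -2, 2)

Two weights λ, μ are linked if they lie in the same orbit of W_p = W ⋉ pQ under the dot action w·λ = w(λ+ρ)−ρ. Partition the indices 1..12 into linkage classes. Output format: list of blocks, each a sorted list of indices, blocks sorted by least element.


Cartan matrix: type A_5 (|W|=720); un-permuting the 5 rows.

λ_j+ρ reflected into Ā_11 (⟨·,θ^∨⟩≤11); 5-tuples as given:

    λ_1 → (0, 7, 2, 1, 1)
    λ_2 → (1, 4, 0, 1, 1)
    λ_3 → (1, 2, 0, 1, 3)
    λ_4 → (0, 7, 2, 1, 1)
    λ_5 → (0, 7, 2, 1, 1)
    λ_6 → (1, 2, 0, 1, 3)
    λ_7 → (0, 7, 2, 1, 1)
    λ_8 → (1, 1, 0, 0, 4)
    λ_9 → (1, 2, 0, 1, 3)
    λ_10 → (0, 7, 2, 1, 1)
    λ_11 → (0, 0, 2, 5, 3)
    λ_12 → (1, 2, 0, 1, 3)

5 distinct reps among the 12 weights ⇒ 5 W_11-linkage classes:

[[1, 4, 5, 7, 10], [2], [3, 6, 9, 12], [8], [11]]


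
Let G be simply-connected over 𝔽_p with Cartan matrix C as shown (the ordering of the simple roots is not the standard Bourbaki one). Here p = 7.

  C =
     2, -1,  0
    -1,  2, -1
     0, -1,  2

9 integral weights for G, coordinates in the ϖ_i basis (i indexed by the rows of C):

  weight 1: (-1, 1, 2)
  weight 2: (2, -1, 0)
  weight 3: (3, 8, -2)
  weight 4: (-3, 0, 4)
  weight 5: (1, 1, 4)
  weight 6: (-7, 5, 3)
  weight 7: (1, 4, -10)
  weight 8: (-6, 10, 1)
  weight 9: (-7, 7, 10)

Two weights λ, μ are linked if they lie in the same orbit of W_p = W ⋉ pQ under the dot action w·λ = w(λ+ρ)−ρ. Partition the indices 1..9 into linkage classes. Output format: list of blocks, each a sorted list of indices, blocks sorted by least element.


Cartan matrix: type A_3 (|W|=24); un-permuting the 3 rows.

Ā_7 reps of the 9 weights (A_3, coords as presented):

  λ_1+ρ ↦ (0, 2, 3);  λ_2+ρ ↦ (3, 0, 1);  λ_3+ρ ↦ (1, 1, 4);  λ_4+ρ ↦ (1, 1, 4);  λ_5+ρ ↦ (0, 2, 3);  λ_6+ρ ↦ (3, 0, 1);  λ_7+ρ ↦ (0, 2, 3);  λ_8+ρ ↦ (1, 1, 4);  λ_9+ρ ↦ (1, 1, 4)

These 9 weights hit 3 W_7-dot-orbits; sizes (3, 2, 4):

[[1, 5, 7], [2, 6], [3, 4, 8, 9]]


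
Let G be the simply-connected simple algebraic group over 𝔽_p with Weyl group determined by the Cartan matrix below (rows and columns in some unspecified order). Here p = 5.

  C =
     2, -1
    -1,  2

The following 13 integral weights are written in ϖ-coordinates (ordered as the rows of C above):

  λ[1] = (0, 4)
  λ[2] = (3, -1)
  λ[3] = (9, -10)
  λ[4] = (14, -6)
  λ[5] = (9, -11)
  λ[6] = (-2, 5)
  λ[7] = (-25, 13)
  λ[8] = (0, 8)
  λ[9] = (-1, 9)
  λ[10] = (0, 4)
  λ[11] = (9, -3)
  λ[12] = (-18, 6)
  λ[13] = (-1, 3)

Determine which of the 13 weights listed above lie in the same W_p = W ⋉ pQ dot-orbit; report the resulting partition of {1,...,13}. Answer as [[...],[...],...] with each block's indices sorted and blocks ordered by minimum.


Cartan matrix: type A_2 (|W|=6); un-permuting the 2 rows.

λ_j+ρ reflected into Ā_5 (⟨·,θ^∨⟩≤5); 2-tuples as given:

  [1] (0, 4)
  [2] (4, 0)
  [3] (4, 0)
  [4] (5, 0)
  [5] (5, 0)
  [6] (0, 4)
  [7] (4, 0)
  [8] (4, 0)
  [9] (5, 0)
  [10] (0, 4)
  [11] (0, 3)
  [12] (0, 3)
  [13] (0, 4)

Linkage partition of the 13 weights (4 classes, p=5):

[[1, 6, 10, 13], [2, 3, 7, 8], [4, 5, 9], [11, 12]]


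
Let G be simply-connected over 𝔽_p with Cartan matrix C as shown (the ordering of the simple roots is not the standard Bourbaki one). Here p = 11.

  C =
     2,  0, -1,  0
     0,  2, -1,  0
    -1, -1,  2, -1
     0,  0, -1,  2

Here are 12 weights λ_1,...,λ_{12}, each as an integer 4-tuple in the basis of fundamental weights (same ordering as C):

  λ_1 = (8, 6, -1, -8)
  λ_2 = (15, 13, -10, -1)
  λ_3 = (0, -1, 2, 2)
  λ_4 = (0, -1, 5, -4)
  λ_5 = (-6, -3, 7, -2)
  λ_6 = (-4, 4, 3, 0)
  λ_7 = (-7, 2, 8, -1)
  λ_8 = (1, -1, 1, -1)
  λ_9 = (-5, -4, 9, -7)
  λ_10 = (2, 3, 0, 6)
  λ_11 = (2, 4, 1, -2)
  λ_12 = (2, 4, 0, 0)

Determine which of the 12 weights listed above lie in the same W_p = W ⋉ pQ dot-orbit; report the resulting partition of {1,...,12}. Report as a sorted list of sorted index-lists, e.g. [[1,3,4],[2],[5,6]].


Dynkin diagram of C (from the 6 off-diagonal −1 entries): D_4.

Ā_11 reps of the 12 weights (D_4, coords as presented):

    λ_1+ρ ↦ (2, 0, 2, 0)
    λ_2+ρ ↦ (3, 5, 1, 1)
    λ_3+ρ ↦ (1, 0, 3, 3)
    λ_4+ρ ↦ (1, 0, 3, 3)
    λ_5+ρ ↦ (5, 2, 0, 1)
    λ_6+ρ ↦ (3, 5, 1, 1)
    λ_7+ρ ↦ (5, 2, 0, 1)
    λ_8+ρ ↦ (2, 0, 2, 0)
    λ_9+ρ ↦ (1, 0, 3, 3)
    λ_10+ρ ↦ (1, 0, 3, 3)
    λ_11+ρ ↦ (3, 5, 1, 1)
    λ_12+ρ ↦ (3, 5, 1, 1)

These 12 weights hit 4 W_11-dot-orbits; sizes (2, 4, 4, 2):

[[1, 8], [2, 6, 11, 12], [3, 4, 9, 10], [5, 7]]


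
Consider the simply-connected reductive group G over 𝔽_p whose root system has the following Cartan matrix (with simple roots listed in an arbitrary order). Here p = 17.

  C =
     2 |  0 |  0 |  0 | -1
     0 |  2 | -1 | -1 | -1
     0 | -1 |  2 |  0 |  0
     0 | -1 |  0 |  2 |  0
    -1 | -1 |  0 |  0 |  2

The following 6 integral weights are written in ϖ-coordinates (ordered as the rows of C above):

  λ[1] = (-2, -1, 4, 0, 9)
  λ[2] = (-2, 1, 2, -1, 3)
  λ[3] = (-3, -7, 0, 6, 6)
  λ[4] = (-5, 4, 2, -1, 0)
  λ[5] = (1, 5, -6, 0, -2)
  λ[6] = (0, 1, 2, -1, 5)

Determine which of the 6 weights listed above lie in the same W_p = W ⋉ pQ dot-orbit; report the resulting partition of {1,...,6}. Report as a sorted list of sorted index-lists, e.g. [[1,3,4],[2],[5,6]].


Root system D_5: the 5×5 matrix C matches after relabeling.

Each λ_j+ρ reduced to Ā_17; 5-tuples below use C's row order:

  1: (1, 0, 5, 1, 1) · 2: (1, 2, 3, 0, 3) · 3: (1, 0, 5, 1, 1) · 4: (1, 2, 3, 0, 3) · 5: (1, 0, 5, 1, 1) · 6: (1, 2, 3, 0, 3)

Grouping the 6 weights by Ā_17-representative: 2 linkage classes.

[[1, 3, 5], [2, 4, 6]]


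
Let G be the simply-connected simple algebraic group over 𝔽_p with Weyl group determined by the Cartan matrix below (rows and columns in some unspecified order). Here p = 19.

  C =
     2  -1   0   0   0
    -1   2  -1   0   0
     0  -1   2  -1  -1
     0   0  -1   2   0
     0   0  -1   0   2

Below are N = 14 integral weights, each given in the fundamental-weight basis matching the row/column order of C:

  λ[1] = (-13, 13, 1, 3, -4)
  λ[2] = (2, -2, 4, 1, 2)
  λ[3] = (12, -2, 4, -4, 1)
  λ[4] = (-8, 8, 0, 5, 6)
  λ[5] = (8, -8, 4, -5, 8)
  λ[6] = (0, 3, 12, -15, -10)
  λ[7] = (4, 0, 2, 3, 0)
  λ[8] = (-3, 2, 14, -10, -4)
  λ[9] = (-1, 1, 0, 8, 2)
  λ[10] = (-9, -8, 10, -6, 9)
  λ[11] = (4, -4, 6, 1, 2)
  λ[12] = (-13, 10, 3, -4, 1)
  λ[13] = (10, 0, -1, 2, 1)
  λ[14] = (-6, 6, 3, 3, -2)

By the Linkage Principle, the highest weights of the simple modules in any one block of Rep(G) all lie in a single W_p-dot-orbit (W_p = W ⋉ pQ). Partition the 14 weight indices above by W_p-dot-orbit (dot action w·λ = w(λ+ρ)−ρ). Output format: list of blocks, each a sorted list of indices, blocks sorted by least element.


C ↔ D_5 under row/col permutation; |W(D_5)| = 1920.

λ_j+ρ reflected into Ā_19 (⟨·,θ^∨⟩≤19); 5-tuples as given:

    1: (11, 1, 0, 3, 2)
    2: (2, 1, 4, 2, 3)
    3: (11, 1, 0, 3, 2)
    4: (2, 1, 4, 2, 3)
    5: (2, 1, 4, 2, 3)
    6: (5, 1, 3, 4, 1)
    7: (5, 1, 3, 4, 1)
    8: (0, 2, 1, 9, 3)
    9: (0, 2, 1, 9, 3)
    10: (5, 1, 3, 4, 1)
    11: (2, 1, 4, 2, 3)
    12: (11, 1, 0, 3, 2)
    13: (11, 1, 0, 3, 2)
    14: (5, 1, 3, 4, 1)

Linkage partition of the 14 weights (4 classes, p=19):

[[1, 3, 12, 13], [2, 4, 5, 11], [6, 7, 10, 14], [8, 9]]


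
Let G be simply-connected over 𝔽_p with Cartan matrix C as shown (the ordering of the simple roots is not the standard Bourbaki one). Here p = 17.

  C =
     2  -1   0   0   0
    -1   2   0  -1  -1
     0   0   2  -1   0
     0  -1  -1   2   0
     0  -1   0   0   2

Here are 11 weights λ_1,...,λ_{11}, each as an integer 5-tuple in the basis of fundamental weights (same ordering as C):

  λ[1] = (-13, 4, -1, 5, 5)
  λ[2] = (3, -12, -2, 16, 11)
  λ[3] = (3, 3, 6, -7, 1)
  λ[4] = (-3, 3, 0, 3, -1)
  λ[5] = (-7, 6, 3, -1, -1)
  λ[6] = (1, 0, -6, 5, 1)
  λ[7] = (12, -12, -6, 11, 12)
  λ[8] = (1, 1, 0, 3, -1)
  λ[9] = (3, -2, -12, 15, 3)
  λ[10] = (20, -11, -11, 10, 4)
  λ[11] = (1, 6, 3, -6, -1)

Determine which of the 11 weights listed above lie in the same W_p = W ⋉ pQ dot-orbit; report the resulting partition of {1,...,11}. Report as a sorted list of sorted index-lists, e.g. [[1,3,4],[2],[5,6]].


Cartan matrix: type D_5 (|W|=1920); un-permuting the 5 rows.

λ_j+ρ reflected into Ā_17 (⟨·,θ^∨⟩≤17); 5-tuples as given:

  1: (5, 5, 1, 0, 1)
  2: (6, 1, 4, 0, 0)
  3: (2, 2, 1, 4, 0)
  4: (2, 2, 1, 4, 0)
  5: (6, 1, 4, 0, 0)
  6: (2, 1, 5, 1, 2)
  7: (2, 1, 5, 1, 2)
  8: (2, 2, 1, 4, 0)
  9: (2, 1, 5, 1, 2)
  10: (6, 1, 4, 0, 0)
  11: (2, 2, 1, 4, 0)

The 11 indices split into 4 linkage classes (same alcove rep ⇔ same W_17-dot-orbit):

[[1], [2, 5, 10], [3, 4, 8, 11], [6, 7, 9]]


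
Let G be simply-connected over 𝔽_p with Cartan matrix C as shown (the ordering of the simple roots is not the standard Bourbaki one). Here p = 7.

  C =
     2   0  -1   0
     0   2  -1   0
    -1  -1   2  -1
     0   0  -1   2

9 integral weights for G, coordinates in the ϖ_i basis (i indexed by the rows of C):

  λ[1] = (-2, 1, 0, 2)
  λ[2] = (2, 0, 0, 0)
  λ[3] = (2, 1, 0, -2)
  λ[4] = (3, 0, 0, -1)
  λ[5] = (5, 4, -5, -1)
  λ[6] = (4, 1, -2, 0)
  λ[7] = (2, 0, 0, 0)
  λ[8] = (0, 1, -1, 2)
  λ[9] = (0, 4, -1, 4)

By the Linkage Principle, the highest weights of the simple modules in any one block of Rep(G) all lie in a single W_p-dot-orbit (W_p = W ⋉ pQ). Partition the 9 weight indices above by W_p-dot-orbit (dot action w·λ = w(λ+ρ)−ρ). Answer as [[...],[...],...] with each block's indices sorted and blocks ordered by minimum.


Cartan matrix: type D_4 (|W|=192); un-permuting the 4 rows.

Folding the 9 weights λ_j+ρ into Ā_7 (reps in the given 4-coord order):

  λ_1+ρ ↦ (1, 2, 0, 3);  λ_2+ρ ↦ (3, 1, 1, 1);  λ_3+ρ ↦ (3, 2, 0, 1);  λ_4+ρ ↦ (4, 1, 1, 0);  λ_5+ρ ↦ (2, 1, 0, 4);  λ_6+ρ ↦ (4, 1, 1, 0);  λ_7+ρ ↦ (3, 1, 1, 1);  λ_8+ρ ↦ (1, 2, 0, 3);  λ_9+ρ ↦ (3, 1, 1, 1)

5 distinct reps among the 9 weights ⇒ 5 W_7-linkage classes:

[[1, 8], [2, 7, 9], [3], [4, 6], [5]]


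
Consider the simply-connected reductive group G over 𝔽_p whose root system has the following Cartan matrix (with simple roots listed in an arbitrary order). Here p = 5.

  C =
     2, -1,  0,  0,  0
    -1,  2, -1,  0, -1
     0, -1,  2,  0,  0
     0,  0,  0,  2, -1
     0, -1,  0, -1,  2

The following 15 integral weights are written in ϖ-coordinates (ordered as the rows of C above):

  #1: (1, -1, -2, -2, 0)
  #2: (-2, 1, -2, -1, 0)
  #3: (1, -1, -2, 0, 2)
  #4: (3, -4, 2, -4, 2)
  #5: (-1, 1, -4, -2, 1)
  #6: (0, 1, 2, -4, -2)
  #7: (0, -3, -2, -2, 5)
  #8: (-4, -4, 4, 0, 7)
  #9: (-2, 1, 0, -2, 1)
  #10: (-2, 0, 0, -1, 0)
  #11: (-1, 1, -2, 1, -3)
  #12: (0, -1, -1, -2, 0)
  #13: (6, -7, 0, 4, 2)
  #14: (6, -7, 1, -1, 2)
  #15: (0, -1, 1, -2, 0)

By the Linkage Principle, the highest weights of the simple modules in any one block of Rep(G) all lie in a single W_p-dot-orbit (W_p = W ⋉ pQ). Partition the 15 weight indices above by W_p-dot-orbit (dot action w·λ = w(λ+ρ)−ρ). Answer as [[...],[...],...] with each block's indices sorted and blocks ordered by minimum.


Root system D_5: the 5×5 matrix C matches after relabeling.

Each λ_j+ρ reduced to Ā_5; 5-tuples below use C's row order:

    λ_1+ρ ↦ (1, 0, 0, 0, 1)
    λ_2+ρ ↦ (1, 0, 1, 0, 1)
    λ_3+ρ ↦ (1, 0, 0, 0, 1)
    λ_4+ρ ↦ (1, 0, 0, 0, 1)
    λ_5+ρ ↦ (1, 0, 2, 1, 0)
    λ_6+ρ ↦ (1, 0, 1, 0, 1)
    λ_7+ρ ↦ (1, 0, 1, 0, 1)
    λ_8+ρ ↦ (2, 0, 0, 1, 1)
    λ_9+ρ ↦ (1, 0, 1, 0, 1)
    λ_10+ρ ↦ (1, 0, 1, 0, 1)
    λ_11+ρ ↦ (1, 0, 0, 0, 1)
    λ_12+ρ ↦ (1, 0, 0, 1, 0)
    λ_13+ρ ↦ (2, 0, 0, 1, 1)
    λ_14+ρ ↦ (1, 0, 2, 1, 0)
    λ_15+ρ ↦ (1, 0, 2, 1, 0)

Partition of {1..15} into 5 W_5-dot-orbits:

[[1, 3, 4, 11], [2, 6, 7, 9, 10], [5, 14, 15], [8, 13], [12]]


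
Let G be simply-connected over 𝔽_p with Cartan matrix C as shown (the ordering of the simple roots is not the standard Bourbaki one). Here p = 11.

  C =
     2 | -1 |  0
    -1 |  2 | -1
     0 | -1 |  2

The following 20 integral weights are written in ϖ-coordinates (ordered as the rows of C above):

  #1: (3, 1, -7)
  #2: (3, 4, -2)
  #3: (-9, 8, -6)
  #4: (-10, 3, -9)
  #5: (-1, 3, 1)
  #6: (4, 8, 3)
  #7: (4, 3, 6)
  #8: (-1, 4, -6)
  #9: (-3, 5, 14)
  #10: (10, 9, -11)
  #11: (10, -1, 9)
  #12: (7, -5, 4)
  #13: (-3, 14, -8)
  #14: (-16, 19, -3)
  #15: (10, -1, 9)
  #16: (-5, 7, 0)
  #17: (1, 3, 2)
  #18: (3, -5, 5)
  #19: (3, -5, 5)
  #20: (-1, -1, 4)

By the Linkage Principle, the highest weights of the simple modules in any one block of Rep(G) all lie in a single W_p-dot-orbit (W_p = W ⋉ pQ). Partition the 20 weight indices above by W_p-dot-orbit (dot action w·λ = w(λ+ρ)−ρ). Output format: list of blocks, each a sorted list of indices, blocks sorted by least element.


Dynkin diagram of C (from the 4 off-diagonal −1 entries): A_3.

W_11-reps of the 20 weights in Ā_11 (same 3-coord order as C):

  [1] (0, 4, 2)
  [2] (4, 4, 1)
  [3] (4, 4, 1)
  [4] (2, 4, 3)
  [5] (0, 4, 2)
  [6] (2, 4, 3)
  [7] (0, 4, 2)
  [8] (0, 0, 5)
  [9] (4, 4, 1)
  [10] (1, 0, 0)
  [11] (1, 0, 0)
  [12] (4, 4, 1)
  [13] (2, 4, 3)
  [14] (2, 4, 3)
  [15] (1, 0, 0)
  [16] (4, 4, 1)
  [17] (2, 4, 3)
  [18] (0, 4, 2)
  [19] (0, 4, 2)
  [20] (0, 0, 5)

Linkage partition of the 20 weights (5 classes, p=11):

[[1, 5, 7, 18, 19], [2, 3, 9, 12, 16], [4, 6, 13, 14, 17], [8, 20], [10, 11, 15]]


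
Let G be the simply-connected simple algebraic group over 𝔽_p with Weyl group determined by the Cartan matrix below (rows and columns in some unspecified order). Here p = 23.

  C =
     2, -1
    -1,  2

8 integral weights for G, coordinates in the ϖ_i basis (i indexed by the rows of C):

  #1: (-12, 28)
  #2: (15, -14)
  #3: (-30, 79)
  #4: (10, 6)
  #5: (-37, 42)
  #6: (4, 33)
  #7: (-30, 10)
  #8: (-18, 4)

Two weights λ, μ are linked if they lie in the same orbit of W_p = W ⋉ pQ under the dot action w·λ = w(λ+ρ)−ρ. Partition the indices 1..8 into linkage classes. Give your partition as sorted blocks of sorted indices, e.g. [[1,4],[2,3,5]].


Root system A_2: the 2×2 matrix C matches after relabeling.

Alcove-folded reps (p=23, 8 weights, presented ϖ-order):

  λ_1 → (5, 12)
  λ_2 → (3, 13)
  λ_3 → (5, 12)
  λ_4 → (11, 7)
  λ_5 → (3, 13)
  λ_6 → (11, 7)
  λ_7 → (5, 12)
  λ_8 → (5, 12)

Linkage partition of the 8 weights (3 classes, p=23):

[[1, 3, 7, 8], [2, 5], [4, 6]]


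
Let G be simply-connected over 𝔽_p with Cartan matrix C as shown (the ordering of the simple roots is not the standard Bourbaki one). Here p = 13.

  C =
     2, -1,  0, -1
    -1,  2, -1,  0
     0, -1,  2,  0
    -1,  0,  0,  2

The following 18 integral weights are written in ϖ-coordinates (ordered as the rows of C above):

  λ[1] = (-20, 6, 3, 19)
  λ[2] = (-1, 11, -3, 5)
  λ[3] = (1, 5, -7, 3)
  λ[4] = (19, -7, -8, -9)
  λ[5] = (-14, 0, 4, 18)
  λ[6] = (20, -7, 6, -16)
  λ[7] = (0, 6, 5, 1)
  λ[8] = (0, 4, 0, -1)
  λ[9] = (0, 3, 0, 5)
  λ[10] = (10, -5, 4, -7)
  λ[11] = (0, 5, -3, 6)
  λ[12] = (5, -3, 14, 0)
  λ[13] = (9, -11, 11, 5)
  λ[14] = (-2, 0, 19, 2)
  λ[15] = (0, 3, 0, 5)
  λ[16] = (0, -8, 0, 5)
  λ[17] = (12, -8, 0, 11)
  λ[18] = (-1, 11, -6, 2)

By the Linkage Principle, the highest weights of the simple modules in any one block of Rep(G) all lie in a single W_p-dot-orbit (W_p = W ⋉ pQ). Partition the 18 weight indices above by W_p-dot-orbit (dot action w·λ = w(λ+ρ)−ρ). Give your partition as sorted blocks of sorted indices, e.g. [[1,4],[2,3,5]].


Type A_4, rank 4, |W|=120; reorder rows/cols to standard.

W_13-reps of the 18 weights in Ā_13 (same 4-coord order as C):

  1: (1, 4, 1, 6);  2: (0, 7, 3, 1);  3: (2, 0, 6, 4);  4: (1, 5, 1, 0);  5: (1, 5, 1, 0);  6: (2, 0, 6, 4);  7: (0, 7, 3, 1);  8: (1, 5, 1, 0);  9: (1, 4, 1, 6);  10: (1, 4, 1, 6);  11: (1, 4, 1, 6);  12: (2, 0, 6, 4);  13: (0, 7, 3, 1);  14: (0, 7, 3, 1);  15: (1, 4, 1, 6);  16: (1, 5, 1, 0);  17: (1, 5, 1, 0);  18: (0, 7, 3, 1)

The 18 indices split into 4 linkage classes (same alcove rep ⇔ same W_13-dot-orbit):

[[1, 9, 10, 11, 15], [2, 7, 13, 14, 18], [3, 6, 12], [4, 5, 8, 16, 17]]


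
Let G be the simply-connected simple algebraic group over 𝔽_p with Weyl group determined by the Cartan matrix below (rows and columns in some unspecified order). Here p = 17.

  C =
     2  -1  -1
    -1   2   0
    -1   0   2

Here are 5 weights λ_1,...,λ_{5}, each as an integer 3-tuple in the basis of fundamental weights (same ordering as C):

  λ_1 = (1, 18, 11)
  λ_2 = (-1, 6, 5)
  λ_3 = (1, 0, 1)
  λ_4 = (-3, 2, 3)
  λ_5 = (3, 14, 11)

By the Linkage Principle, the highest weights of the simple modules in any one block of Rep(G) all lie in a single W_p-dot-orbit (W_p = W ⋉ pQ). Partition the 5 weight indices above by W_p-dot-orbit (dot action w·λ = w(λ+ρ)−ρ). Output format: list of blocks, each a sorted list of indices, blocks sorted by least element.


A_3 Cartan matrix, 3 simple roots permuted; ρ=(1,1,1).

W_17-reps of the 5 weights in Ā_17 (same 3-coord order as C):

  λ_1 → (2, 1, 2);  λ_2 → (0, 7, 6);  λ_3 → (2, 1, 2);  λ_4 → (2, 1, 2);  λ_5 → (2, 1, 2)

Linkage partition of the 5 weights (2 classes, p=17):

[[1, 3, 4, 5], [2]]


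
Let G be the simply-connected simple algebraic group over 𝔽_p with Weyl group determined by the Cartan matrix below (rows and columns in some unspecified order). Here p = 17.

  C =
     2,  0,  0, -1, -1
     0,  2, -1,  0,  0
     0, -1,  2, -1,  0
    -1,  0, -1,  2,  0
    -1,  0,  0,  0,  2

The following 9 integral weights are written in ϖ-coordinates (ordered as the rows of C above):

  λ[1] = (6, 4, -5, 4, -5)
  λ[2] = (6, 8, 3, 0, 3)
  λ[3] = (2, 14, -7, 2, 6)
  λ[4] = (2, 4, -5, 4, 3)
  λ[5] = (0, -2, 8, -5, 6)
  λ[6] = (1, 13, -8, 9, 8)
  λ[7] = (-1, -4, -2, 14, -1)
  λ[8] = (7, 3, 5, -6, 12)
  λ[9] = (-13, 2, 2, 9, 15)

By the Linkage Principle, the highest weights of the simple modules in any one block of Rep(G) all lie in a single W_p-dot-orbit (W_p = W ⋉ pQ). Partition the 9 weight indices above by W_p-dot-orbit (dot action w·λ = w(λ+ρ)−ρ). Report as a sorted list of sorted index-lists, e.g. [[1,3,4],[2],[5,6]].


Type A_5, rank 5, |W|=720; reorder rows/cols to standard.

Ā_17 reps of the 9 weights (A_5, coords as presented):

  1: (3, 1, 4, 1, 4)
  2: (3, 1, 4, 1, 4)
  3: (0, 4, 3, 3, 2)
  4: (3, 1, 4, 1, 4)
  5: (3, 1, 4, 1, 4)
  6: (0, 4, 3, 3, 2)
  7: (0, 1, 3, 11, 0)
  8: (3, 1, 4, 1, 4)
  9: (10, 0, 1, 2, 1)

Linkage partition of the 9 weights (4 classes, p=17):

[[1, 2, 4, 5, 8], [3, 6], [7], [9]]


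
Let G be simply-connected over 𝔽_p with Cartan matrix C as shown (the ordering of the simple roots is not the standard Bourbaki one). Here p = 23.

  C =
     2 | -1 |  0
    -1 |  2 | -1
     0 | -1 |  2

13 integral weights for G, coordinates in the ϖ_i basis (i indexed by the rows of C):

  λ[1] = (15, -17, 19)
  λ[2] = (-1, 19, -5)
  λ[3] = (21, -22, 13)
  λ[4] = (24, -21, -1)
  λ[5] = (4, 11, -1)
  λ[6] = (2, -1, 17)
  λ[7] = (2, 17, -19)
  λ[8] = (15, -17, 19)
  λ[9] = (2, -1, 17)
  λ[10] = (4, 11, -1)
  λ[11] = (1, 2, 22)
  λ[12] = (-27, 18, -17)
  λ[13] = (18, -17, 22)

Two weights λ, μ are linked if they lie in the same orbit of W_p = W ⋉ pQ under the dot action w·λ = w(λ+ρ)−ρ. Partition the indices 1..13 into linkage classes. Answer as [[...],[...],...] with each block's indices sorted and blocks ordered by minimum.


C ↔ A_3 under row/col permutation; |W(A_3)| = 24.

W_23-reps of the 13 weights in Ā_23 (same 3-coord order as C):

  λ_1 → (0, 16, 4)
  λ_2 → (0, 16, 4)
  λ_3 → (1, 14, 7)
  λ_4 → (3, 0, 18)
  λ_5 → (5, 12, 0)
  λ_6 → (3, 0, 18)
  λ_7 → (3, 0, 18)
  λ_8 → (0, 16, 4)
  λ_9 → (3, 0, 18)
  λ_10 → (5, 12, 0)
  λ_11 → (3, 0, 18)
  λ_12 → (0, 16, 4)
  λ_13 → (0, 16, 4)

Grouping the 13 weights by Ā_23-representative: 4 linkage classes.

[[1, 2, 8, 12, 13], [3], [4, 6, 7, 9, 11], [5, 10]]


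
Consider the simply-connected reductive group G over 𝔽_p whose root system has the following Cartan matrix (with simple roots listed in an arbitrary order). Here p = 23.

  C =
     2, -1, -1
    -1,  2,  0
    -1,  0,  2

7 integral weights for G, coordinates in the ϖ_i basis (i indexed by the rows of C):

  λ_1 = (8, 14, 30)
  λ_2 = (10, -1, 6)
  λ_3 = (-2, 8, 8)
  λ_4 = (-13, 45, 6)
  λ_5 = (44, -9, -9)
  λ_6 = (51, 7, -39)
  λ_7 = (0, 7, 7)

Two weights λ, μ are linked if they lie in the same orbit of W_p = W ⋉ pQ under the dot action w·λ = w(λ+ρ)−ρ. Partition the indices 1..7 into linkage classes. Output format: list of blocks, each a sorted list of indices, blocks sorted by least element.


Root system A_3: the 3×3 matrix C matches after relabeling.

Alcove-folded reps (p=23, 7 weights, presented ϖ-order):

    1: (1, 8, 8)
    2: (11, 0, 7)
    3: (1, 8, 8)
    4: (11, 0, 7)
    5: (1, 8, 8)
    6: (1, 8, 8)
    7: (1, 8, 8)

Partition of {1..7} into 2 W_23-dot-orbits:

[[1, 3, 5, 6, 7], [2, 4]]


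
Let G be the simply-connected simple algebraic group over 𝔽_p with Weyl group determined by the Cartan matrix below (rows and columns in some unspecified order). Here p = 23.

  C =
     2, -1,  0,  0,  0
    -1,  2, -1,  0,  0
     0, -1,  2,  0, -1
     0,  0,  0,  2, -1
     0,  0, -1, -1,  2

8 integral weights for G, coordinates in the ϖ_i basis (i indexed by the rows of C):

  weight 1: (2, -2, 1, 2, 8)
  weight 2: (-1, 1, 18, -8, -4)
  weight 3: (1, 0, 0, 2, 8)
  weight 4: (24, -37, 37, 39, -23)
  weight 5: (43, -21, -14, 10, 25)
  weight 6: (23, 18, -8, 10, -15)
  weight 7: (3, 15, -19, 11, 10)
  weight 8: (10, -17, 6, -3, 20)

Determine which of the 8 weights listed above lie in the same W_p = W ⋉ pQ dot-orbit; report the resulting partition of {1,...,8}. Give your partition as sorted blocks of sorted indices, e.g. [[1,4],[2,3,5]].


Cartan matrix: type A_5 (|W|=720); un-permuting the 5 rows.

W_23-reps of the 8 weights in Ā_23 (same 5-coord order as C):

    1: (2, 1, 1, 3, 9)
    2: (0, 2, 9, 3, 7)
    3: (2, 1, 1, 3, 9)
    4: (1, 7, 10, 2, 1)
    5: (2, 1, 1, 3, 9)
    6: (2, 1, 1, 3, 9)
    7: (0, 2, 9, 3, 7)
    8: (0, 2, 9, 3, 7)

The 8 indices split into 3 linkage classes (same alcove rep ⇔ same W_23-dot-orbit):

[[1, 3, 5, 6], [2, 7, 8], [4]]


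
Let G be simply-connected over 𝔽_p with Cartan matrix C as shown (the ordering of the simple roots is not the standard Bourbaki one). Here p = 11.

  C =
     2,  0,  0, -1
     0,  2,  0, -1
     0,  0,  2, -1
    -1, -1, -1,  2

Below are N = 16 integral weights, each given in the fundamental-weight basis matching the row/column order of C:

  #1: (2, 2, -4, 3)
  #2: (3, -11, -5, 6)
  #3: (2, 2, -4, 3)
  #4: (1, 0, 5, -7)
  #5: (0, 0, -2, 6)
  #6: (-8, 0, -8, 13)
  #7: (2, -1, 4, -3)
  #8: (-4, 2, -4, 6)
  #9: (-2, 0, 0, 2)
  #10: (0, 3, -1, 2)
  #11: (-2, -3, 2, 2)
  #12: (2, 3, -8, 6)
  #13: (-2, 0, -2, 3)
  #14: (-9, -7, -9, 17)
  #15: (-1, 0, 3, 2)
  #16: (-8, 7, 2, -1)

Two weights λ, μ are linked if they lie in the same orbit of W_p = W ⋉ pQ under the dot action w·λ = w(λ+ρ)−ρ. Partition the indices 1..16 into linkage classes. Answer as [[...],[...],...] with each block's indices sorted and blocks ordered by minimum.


Type D_4, rank 4, |W|=192; reorder rows/cols to standard.

Alcove-folded reps (p=11, 16 weights, presented ϖ-order):

  λ_1+ρ ↦ (3, 3, 3, 1);  λ_2+ρ ↦ (3, 3, 3, 1);  λ_3+ρ ↦ (3, 3, 3, 1);  λ_4+ρ ↦ (1, 2, 3, 0);  λ_5+ρ ↦ (1, 1, 1, 2);  λ_6+ρ ↦ (3, 3, 3, 1);  λ_7+ρ ↦ (1, 2, 3, 0);  λ_8+ρ ↦ (3, 3, 3, 1);  λ_9+ρ ↦ (1, 1, 1, 2);  λ_10+ρ ↦ (1, 4, 0, 3);  λ_11+ρ ↦ (1, 2, 3, 0);  λ_12+ρ ↦ (0, 1, 4, 3);  λ_13+ρ ↦ (1, 1, 1, 2);  λ_14+ρ ↦ (1, 1, 1, 2);  λ_15+ρ ↦ (0, 1, 4, 3);  λ_16+ρ ↦ (0, 1, 4, 3)

The 16 indices split into 5 linkage classes (same alcove rep ⇔ same W_11-dot-orbit):

[[1, 2, 3, 6, 8], [4, 7, 11], [5, 9, 13, 14], [10], [12, 15, 16]]


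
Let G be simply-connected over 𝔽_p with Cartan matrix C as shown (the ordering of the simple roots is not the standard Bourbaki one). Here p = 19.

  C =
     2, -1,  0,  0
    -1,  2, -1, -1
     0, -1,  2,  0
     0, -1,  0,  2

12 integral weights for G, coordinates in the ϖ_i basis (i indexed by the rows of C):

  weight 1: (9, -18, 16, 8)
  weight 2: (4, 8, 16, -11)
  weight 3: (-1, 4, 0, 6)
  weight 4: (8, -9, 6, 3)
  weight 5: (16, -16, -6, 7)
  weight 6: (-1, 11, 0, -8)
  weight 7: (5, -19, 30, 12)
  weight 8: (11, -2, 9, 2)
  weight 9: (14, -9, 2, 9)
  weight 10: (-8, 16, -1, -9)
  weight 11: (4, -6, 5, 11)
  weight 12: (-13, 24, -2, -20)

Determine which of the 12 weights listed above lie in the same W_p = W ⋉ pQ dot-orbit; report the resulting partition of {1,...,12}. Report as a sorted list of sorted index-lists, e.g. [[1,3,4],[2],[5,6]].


Cartan matrix: type D_4 (|W|=192); un-permuting the 4 rows.

Alcove-folded reps (p=19, 12 weights, presented ϖ-order):

    λ_1+ρ ↦ (7, 2, 0, 8)
    λ_2+ρ ↦ (7, 2, 5, 2)
    λ_3+ρ ↦ (0, 5, 1, 7)
    λ_4+ρ ↦ (1, 3, 1, 4)
    λ_5+ρ ↦ (7, 2, 5, 2)
    λ_6+ρ ↦ (0, 5, 1, 7)
    λ_7+ρ ↦ (0, 5, 1, 7)
    λ_8+ρ ↦ (7, 2, 5, 2)
    λ_9+ρ ↦ (7, 2, 5, 2)
    λ_10+ρ ↦ (7, 2, 0, 8)
    λ_11+ρ ↦ (0, 5, 1, 7)
    λ_12+ρ ↦ (0, 5, 1, 7)

Linkage partition of the 12 weights (4 classes, p=19):

[[1, 10], [2, 5, 8, 9], [3, 6, 7, 11, 12], [4]]
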